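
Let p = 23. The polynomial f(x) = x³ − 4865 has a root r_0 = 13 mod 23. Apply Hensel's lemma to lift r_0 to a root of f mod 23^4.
r_3 = 92082 (mod 279841)

Hensel: r_{i+1} = r_i − f(r_i)/f′(r_i) mod 23^{i+2}, where f′(x) = 3x². Iterate:
  r_0 = 13 (mod 23)
  r_1 = 36 (mod 529)
  r_2 = 6913 (mod 12167)
  r_3 = 92082 (mod 279841)
Final: r = 92082 with f(r) ≡ 0 mod 23^4.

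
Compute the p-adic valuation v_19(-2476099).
v_19(-2476099) = 5

v_19(n) is the largest exponent k such that 19^k divides n. Factor out: -2476099 = -19^5 · 1. (Sign doesn't affect v_p.) So v_19(-2476099) = 5.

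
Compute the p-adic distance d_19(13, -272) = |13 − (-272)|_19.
d_19(13, -272) = 1/19

Step 1 — x − y = 13 − (-272) = 285. Step 2 — v_19(285) = 1 (factor: 285 = (19^1 · 15); the sign does not affect v_p). Step 3 — |x − y|_19 = 19^{-1} = 1/19.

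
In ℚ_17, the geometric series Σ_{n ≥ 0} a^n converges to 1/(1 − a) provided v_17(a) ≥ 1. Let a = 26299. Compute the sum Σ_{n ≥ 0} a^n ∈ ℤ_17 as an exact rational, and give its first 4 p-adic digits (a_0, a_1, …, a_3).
Σ a^n = 1/(1 − a) = -1/26298;  first 4 digits = (1, 0, 6, 5)

v_17(a) = 2 ≥ 1, so the series converges in ℤ_17 to 1/(1 − a) = 1/(1 − 26299) = -1/26298. Expand this rational in ℤ_17: compute digits iteratively via d_i = x_i mod 17, x_{i+1} = (x_i − d_i)/17. The first 4 digits are (1, 0, 6, 5).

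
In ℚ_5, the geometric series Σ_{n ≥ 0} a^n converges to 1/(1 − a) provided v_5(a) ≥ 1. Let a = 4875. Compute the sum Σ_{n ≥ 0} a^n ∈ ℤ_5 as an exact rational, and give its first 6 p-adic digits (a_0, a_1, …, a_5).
Σ a^n = 1/(1 − a) = -1/4874;  first 6 digits = (1, 0, 0, 4, 2, 1)

v_5(a) = 3 ≥ 1, so the series converges in ℤ_5 to 1/(1 − a) = 1/(1 − 4875) = -1/4874. Expand this rational in ℤ_5: compute digits iteratively via d_i = x_i mod 5, x_{i+1} = (x_i − d_i)/5. The first 6 digits are (1, 0, 0, 4, 2, 1).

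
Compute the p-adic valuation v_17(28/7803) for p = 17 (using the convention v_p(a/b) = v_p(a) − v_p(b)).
v_17(28/7803) = -2

Factor powers of 17 from the numerator and denominator of the reduced fraction: 28 = 17^0 · 28 and 7803 = 17^2 · 27. Apply v_p(a/b) = v_p(a) − v_p(b): v_17(28/7803) = 0 − 2 = -2.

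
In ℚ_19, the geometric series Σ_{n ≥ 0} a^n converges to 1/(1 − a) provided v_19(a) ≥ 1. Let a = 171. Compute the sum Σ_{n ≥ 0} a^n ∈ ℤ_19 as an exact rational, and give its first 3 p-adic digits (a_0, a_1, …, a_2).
Σ a^n = 1/(1 − a) = -1/170;  first 3 digits = (1, 9, 5)

v_19(a) = 1 ≥ 1, so the series converges in ℤ_19 to 1/(1 − a) = 1/(1 − 171) = -1/170. Expand this rational in ℤ_19: compute digits iteratively via d_i = x_i mod 19, x_{i+1} = (x_i − d_i)/19. The first 3 digits are (1, 9, 5).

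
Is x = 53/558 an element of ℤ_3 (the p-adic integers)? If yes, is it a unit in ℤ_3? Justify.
x ∉ ℤ_3 (v_3(x) = -2 < 0)

ℤ_3 = {x ∈ ℚ_3 : v_3(x) ≥ 0} and ℤ_3^× = {x ∈ ℤ_3 : v_3(x) = 0}. Here v_3(53/558) = v_3(num) − v_3(den) = -2; compare against these criteria.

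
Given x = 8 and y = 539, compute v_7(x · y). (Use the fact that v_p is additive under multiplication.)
v_7(4312) = 2

v_p(x) = 0 (factor: 8 = 7^0 · 8); v_p(y) = 2 (factor: 539 = 7^2 · 11). Additivity: v_p(xy) = v_p(x) + v_p(y) = 0 + 2 = 2. (Direct check: xy = 4312 = 7^2 · (88).)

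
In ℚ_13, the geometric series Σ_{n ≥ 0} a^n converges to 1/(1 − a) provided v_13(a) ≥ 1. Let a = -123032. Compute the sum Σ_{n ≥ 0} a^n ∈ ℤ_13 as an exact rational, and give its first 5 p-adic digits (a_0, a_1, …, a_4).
Σ a^n = 1/(1 − a) = 1/123033;  first 5 digits = (1, 0, 0, 9, 8)

v_13(a) = 3 ≥ 1, so the series converges in ℤ_13 to 1/(1 − a) = 1/(1 − (-123032)) = 1/123033. Expand this rational in ℤ_13: compute digits iteratively via d_i = x_i mod 13, x_{i+1} = (x_i − d_i)/13. The first 5 digits are (1, 0, 0, 9, 8).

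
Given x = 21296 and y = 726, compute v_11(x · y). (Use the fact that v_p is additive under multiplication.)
v_11(15460896) = 5

v_p(x) = 3 (factor: 21296 = 11^3 · 16); v_p(y) = 2 (factor: 726 = 11^2 · 6). Additivity: v_p(xy) = v_p(x) + v_p(y) = 3 + 2 = 5. (Direct check: xy = 15460896 = 11^5 · (96).)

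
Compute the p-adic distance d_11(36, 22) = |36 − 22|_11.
d_11(36, 22) = 1

Step 1 — x − y = 36 − 22 = 14. Step 2 — v_11(14) = 0 (factor: 14 = (11^0 · 14); the sign does not affect v_p). Step 3 — |x − y|_11 = 11^{0} = 1.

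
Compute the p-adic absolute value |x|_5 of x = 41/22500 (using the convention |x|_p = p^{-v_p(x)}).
|41/22500|_5 = 625

Step 1 — compute v_5(x) by factoring powers of 5 out of the numerator and denominator: v_5(41/22500) = -4. Step 2 — apply |x|_p = p^{-v_p(x)} = 5^{4} = 625.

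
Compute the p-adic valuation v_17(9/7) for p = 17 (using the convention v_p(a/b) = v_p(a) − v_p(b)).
v_17(9/7) = 0

Factor powers of 17 from the numerator and denominator of the reduced fraction: 9 = 17^0 · 9 and 7 = 17^0 · 7. Apply v_p(a/b) = v_p(a) − v_p(b): v_17(9/7) = 0 − 0 = 0.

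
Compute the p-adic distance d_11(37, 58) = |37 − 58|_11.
d_11(37, 58) = 1

Step 1 — x − y = 37 − 58 = -21. Step 2 — v_11(-21) = 0 (factor: -21 = −(11^0 · 21); the sign does not affect v_p). Step 3 — |x − y|_11 = 11^{0} = 1.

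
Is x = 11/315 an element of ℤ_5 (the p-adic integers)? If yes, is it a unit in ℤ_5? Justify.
x ∉ ℤ_5 (v_5(x) = -1 < 0)

ℤ_5 = {x ∈ ℚ_5 : v_5(x) ≥ 0} and ℤ_5^× = {x ∈ ℤ_5 : v_5(x) = 0}. Here v_5(11/315) = v_5(num) − v_5(den) = -1; compare against these criteria.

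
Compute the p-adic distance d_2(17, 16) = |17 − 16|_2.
d_2(17, 16) = 1

Step 1 — x − y = 17 − 16 = 1. Step 2 — v_2(1) = 0 (factor: 1 = (2^0 · 1); the sign does not affect v_p). Step 3 — |x − y|_2 = 2^{0} = 1.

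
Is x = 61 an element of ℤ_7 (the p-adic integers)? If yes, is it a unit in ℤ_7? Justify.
x ∈ ℤ_7^× (unit); v_7(x) = 0

ℤ_7 = {x ∈ ℚ_7 : v_7(x) ≥ 0} and ℤ_7^× = {x ∈ ℤ_7 : v_7(x) = 0}. Here v_7(61) = v_7(num) − v_7(den) = 0; compare against these criteria.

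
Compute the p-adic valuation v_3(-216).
v_3(-216) = 3

v_3(n) is the largest exponent k such that 3^k divides n. Factor out: -216 = -3^3 · 8. (Sign doesn't affect v_p.) So v_3(-216) = 3.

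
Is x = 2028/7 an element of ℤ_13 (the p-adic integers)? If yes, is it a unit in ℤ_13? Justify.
x ∈ ℤ_13 but not a unit; v_13(x) = 2 > 0

ℤ_13 = {x ∈ ℚ_13 : v_13(x) ≥ 0} and ℤ_13^× = {x ∈ ℤ_13 : v_13(x) = 0}. Here v_13(2028/7) = v_13(num) − v_13(den) = 2; compare against these criteria.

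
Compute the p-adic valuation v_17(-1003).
v_17(-1003) = 1

v_17(n) is the largest exponent k such that 17^k divides n. Factor out: -1003 = -17^1 · 59. (Sign doesn't affect v_p.) So v_17(-1003) = 1.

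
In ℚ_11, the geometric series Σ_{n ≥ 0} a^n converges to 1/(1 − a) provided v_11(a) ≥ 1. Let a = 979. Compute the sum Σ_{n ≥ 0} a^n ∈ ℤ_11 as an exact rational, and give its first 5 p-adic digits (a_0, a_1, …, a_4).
Σ a^n = 1/(1 − a) = -1/978;  first 5 digits = (1, 1, 9, 6, 2)

v_11(a) = 1 ≥ 1, so the series converges in ℤ_11 to 1/(1 − a) = 1/(1 − 979) = -1/978. Expand this rational in ℤ_11: compute digits iteratively via d_i = x_i mod 11, x_{i+1} = (x_i − d_i)/11. The first 5 digits are (1, 1, 9, 6, 2).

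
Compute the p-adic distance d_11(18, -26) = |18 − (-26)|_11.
d_11(18, -26) = 1/11

Step 1 — x − y = 18 − (-26) = 44. Step 2 — v_11(44) = 1 (factor: 44 = (11^1 · 4); the sign does not affect v_p). Step 3 — |x − y|_11 = 11^{-1} = 1/11.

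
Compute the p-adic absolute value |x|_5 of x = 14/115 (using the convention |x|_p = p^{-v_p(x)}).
|14/115|_5 = 5

Step 1 — compute v_5(x) by factoring powers of 5 out of the numerator and denominator: v_5(14/115) = -1. Step 2 — apply |x|_p = p^{-v_p(x)} = 5^{1} = 5.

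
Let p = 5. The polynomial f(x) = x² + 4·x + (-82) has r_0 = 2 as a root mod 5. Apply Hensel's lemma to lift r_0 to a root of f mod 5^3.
r_2 = 92 (mod 125)

Hensel: r_{i+1} = r_i − f(r_i)·(f′(r_i))^{-1} mod 5^{i+2}, f′(x) = 2x + 4. Iterate:
  r_0 = 2 (mod 5)
  r_1 = 17 (mod 25)
  r_2 = 92 (mod 125)
Final: r = 92 satisfies f(r) ≡ 0 mod 5^3.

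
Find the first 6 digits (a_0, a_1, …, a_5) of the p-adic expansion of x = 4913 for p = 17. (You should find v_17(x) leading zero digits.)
(a_0, …, a_5) = (0, 0, 0, 1, 0, 0)

v_17(4913) = 3, so a_0 = ... = a_2 = 0. Factor out: x = 17^3 · u with u = 1 a unit in ℤ_17. Expand u iteratively via a_{v+i} = u_i mod 17, u_{i+1} = (u_i − a_{v+i})/17:
  u_0 = 1;  a_3 = 1;  u_1 = (u_0 − 1)/17 = 0
  u_1 = 0;  a_4 = 0;  u_2 = (u_1 − 0)/17 = 0
  u_2 = 0;  a_5 = 0;  u_3 = (u_2 − 0)/17 = 0
Digits: (0, 0, 0, 1, 0, 0).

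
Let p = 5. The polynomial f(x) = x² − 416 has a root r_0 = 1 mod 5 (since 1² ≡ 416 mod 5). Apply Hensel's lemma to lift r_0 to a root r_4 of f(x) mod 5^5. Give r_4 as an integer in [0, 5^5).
r_4 = 1821 (mod 3125)

Hensel's recurrence: r_{i+1} = r_i − f(r_i)·(f′(r_i))^{-1} mod 5^{i+2}, with f′(x) = 2x. Iterate:
  r_0 = 1 (mod 5)
  r_1 = 21 (mod 25)
  r_2 = 71 (mod 125)
  r_3 = 571 (mod 625)
  r_4 = 1821 (mod 3125)
Final: r_4 = 1821, and one checks f(r_4) ≡ 0 mod 5^5.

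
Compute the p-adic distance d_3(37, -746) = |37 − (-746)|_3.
d_3(37, -746) = 1/27

Step 1 — x − y = 37 − (-746) = 783. Step 2 — v_3(783) = 3 (factor: 783 = (3^3 · 29); the sign does not affect v_p). Step 3 — |x − y|_3 = 3^{-3} = 1/27.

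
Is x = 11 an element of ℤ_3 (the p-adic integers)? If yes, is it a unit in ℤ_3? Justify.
x ∈ ℤ_3^× (unit); v_3(x) = 0

ℤ_3 = {x ∈ ℚ_3 : v_3(x) ≥ 0} and ℤ_3^× = {x ∈ ℤ_3 : v_3(x) = 0}. Here v_3(11) = v_3(num) − v_3(den) = 0; compare against these criteria.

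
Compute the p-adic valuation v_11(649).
v_11(649) = 1

v_11(n) is the largest exponent k such that 11^k divides n. Factor out: 649 = 11^1 · 59. (Sign doesn't affect v_p.) So v_11(649) = 1.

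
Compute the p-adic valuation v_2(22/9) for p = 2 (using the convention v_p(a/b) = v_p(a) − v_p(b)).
v_2(22/9) = 1

Factor powers of 2 from the numerator and denominator of the reduced fraction: 22 = 2^1 · 11 and 9 = 2^0 · 9. Apply v_p(a/b) = v_p(a) − v_p(b): v_2(22/9) = 1 − 0 = 1.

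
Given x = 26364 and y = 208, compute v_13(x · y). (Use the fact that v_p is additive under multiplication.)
v_13(5483712) = 4

v_p(x) = 3 (factor: 26364 = 13^3 · 12); v_p(y) = 1 (factor: 208 = 13^1 · 16). Additivity: v_p(xy) = v_p(x) + v_p(y) = 3 + 1 = 4. (Direct check: xy = 5483712 = 13^4 · (192).)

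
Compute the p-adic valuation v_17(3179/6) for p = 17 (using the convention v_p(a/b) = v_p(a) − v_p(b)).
v_17(3179/6) = 2

Factor powers of 17 from the numerator and denominator of the reduced fraction: 3179 = 17^2 · 11 and 6 = 17^0 · 6. Apply v_p(a/b) = v_p(a) − v_p(b): v_17(3179/6) = 2 − 0 = 2.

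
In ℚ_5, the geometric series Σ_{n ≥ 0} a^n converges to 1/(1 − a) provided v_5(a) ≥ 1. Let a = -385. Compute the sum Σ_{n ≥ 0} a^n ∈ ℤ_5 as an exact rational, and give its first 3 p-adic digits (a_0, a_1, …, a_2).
Σ a^n = 1/(1 − a) = 1/386;  first 3 digits = (1, 3, 3)

v_5(a) = 1 ≥ 1, so the series converges in ℤ_5 to 1/(1 − a) = 1/(1 − (-385)) = 1/386. Expand this rational in ℤ_5: compute digits iteratively via d_i = x_i mod 5, x_{i+1} = (x_i − d_i)/5. The first 3 digits are (1, 3, 3).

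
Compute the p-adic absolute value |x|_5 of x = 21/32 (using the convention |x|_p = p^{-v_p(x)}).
|21/32|_5 = 1

Step 1 — compute v_5(x) by factoring powers of 5 out of the numerator and denominator: v_5(21/32) = 0. Step 2 — apply |x|_p = p^{-v_p(x)} = 5^{0} = 1.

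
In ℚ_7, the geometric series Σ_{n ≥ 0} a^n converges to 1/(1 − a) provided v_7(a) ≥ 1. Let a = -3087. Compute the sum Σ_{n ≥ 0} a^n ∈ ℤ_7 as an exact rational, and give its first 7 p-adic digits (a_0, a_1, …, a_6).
Σ a^n = 1/(1 − a) = 1/3088;  first 7 digits = (1, 0, 0, 5, 5, 6, 3)

v_7(a) = 3 ≥ 1, so the series converges in ℤ_7 to 1/(1 − a) = 1/(1 − (-3087)) = 1/3088. Expand this rational in ℤ_7: compute digits iteratively via d_i = x_i mod 7, x_{i+1} = (x_i − d_i)/7. The first 7 digits are (1, 0, 0, 5, 5, 6, 3).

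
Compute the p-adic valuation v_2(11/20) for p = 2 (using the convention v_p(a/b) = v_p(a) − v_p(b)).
v_2(11/20) = -2

Factor powers of 2 from the numerator and denominator of the reduced fraction: 11 = 2^0 · 11 and 20 = 2^2 · 5. Apply v_p(a/b) = v_p(a) − v_p(b): v_2(11/20) = 0 − 2 = -2.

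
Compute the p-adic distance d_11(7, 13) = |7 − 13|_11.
d_11(7, 13) = 1

Step 1 — x − y = 7 − 13 = -6. Step 2 — v_11(-6) = 0 (factor: -6 = −(11^0 · 6); the sign does not affect v_p). Step 3 — |x − y|_11 = 11^{0} = 1.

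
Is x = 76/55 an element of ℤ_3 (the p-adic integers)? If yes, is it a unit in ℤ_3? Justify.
x ∈ ℤ_3^× (unit); v_3(x) = 0

ℤ_3 = {x ∈ ℚ_3 : v_3(x) ≥ 0} and ℤ_3^× = {x ∈ ℤ_3 : v_3(x) = 0}. Here v_3(76/55) = v_3(num) − v_3(den) = 0; compare against these criteria.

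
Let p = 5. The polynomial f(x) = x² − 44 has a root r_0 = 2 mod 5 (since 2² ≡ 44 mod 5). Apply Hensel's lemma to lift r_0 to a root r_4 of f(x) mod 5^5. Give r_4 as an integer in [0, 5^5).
r_4 = 112 (mod 3125)

Hensel's recurrence: r_{i+1} = r_i − f(r_i)·(f′(r_i))^{-1} mod 5^{i+2}, with f′(x) = 2x. Iterate:
  r_0 = 2 (mod 5)
  r_1 = 12 (mod 25)
  r_2 = 112 (mod 125)
  r_3 = 112 (mod 625)
  r_4 = 112 (mod 3125)
Final: r_4 = 112, and one checks f(r_4) ≡ 0 mod 5^5.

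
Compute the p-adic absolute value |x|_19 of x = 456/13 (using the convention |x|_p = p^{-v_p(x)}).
|456/13|_19 = 1/19

Step 1 — compute v_19(x) by factoring powers of 19 out of the numerator and denominator: v_19(456/13) = 1. Step 2 — apply |x|_p = p^{-v_p(x)} = 19^{-1} = 1/19.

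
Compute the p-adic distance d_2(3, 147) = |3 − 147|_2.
d_2(3, 147) = 1/16

Step 1 — x − y = 3 − 147 = -144. Step 2 — v_2(-144) = 4 (factor: -144 = −(2^4 · 9); the sign does not affect v_p). Step 3 — |x − y|_2 = 2^{-4} = 1/16.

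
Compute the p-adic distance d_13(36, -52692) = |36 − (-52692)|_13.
d_13(36, -52692) = 1/2197

Step 1 — x − y = 36 − (-52692) = 52728. Step 2 — v_13(52728) = 3 (factor: 52728 = (13^3 · 24); the sign does not affect v_p). Step 3 — |x − y|_13 = 13^{-3} = 1/2197.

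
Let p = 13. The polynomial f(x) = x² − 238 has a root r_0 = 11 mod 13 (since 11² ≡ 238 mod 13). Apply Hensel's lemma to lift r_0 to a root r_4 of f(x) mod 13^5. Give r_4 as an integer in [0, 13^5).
r_4 = 86890 (mod 371293)

Hensel's recurrence: r_{i+1} = r_i − f(r_i)·(f′(r_i))^{-1} mod 13^{i+2}, with f′(x) = 2x. Iterate:
  r_0 = 11 (mod 13)
  r_1 = 24 (mod 169)
  r_2 = 1207 (mod 2197)
  r_3 = 1207 (mod 28561)
  r_4 = 86890 (mod 371293)
Final: r_4 = 86890, and one checks f(r_4) ≡ 0 mod 13^5.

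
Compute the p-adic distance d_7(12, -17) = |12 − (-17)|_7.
d_7(12, -17) = 1

Step 1 — x − y = 12 − (-17) = 29. Step 2 — v_7(29) = 0 (factor: 29 = (7^0 · 29); the sign does not affect v_p). Step 3 — |x − y|_7 = 7^{0} = 1.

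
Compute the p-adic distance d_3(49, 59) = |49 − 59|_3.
d_3(49, 59) = 1

Step 1 — x − y = 49 − 59 = -10. Step 2 — v_3(-10) = 0 (factor: -10 = −(3^0 · 10); the sign does not affect v_p). Step 3 — |x − y|_3 = 3^{0} = 1.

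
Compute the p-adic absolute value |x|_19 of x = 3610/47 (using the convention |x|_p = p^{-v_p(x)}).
|3610/47|_19 = 1/361

Step 1 — compute v_19(x) by factoring powers of 19 out of the numerator and denominator: v_19(3610/47) = 2. Step 2 — apply |x|_p = p^{-v_p(x)} = 19^{-2} = 1/361.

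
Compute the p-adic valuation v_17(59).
v_17(59) = 0

v_17(n) is the largest exponent k such that 17^k divides n. Factor out: 59 = 17^0 · 59. (Sign doesn't affect v_p.) So v_17(59) = 0.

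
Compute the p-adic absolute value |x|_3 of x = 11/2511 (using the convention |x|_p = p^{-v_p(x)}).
|11/2511|_3 = 81

Step 1 — compute v_3(x) by factoring powers of 3 out of the numerator and denominator: v_3(11/2511) = -4. Step 2 — apply |x|_p = p^{-v_p(x)} = 3^{4} = 81.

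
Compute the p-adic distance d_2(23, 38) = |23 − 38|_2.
d_2(23, 38) = 1

Step 1 — x − y = 23 − 38 = -15. Step 2 — v_2(-15) = 0 (factor: -15 = −(2^0 · 15); the sign does not affect v_p). Step 3 — |x − y|_2 = 2^{0} = 1.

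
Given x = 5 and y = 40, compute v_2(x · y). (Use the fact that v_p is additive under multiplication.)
v_2(200) = 3

v_p(x) = 0 (factor: 5 = 2^0 · 5); v_p(y) = 3 (factor: 40 = 2^3 · 5). Additivity: v_p(xy) = v_p(x) + v_p(y) = 0 + 3 = 3. (Direct check: xy = 200 = 2^3 · (25).)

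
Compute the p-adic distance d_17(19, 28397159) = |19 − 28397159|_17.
d_17(19, 28397159) = 1/1419857

Step 1 — x − y = 19 − 28397159 = -28397140. Step 2 — v_17(-28397140) = 5 (factor: -28397140 = −(17^5 · 20); the sign does not affect v_p). Step 3 — |x − y|_17 = 17^{-5} = 1/1419857.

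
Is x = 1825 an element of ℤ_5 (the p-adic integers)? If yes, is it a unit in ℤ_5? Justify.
x ∈ ℤ_5 but not a unit; v_5(x) = 2 > 0

ℤ_5 = {x ∈ ℚ_5 : v_5(x) ≥ 0} and ℤ_5^× = {x ∈ ℤ_5 : v_5(x) = 0}. Here v_5(1825) = v_5(num) − v_5(den) = 2; compare against these criteria.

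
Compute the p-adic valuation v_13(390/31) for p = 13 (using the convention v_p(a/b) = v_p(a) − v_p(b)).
v_13(390/31) = 1

Factor powers of 13 from the numerator and denominator of the reduced fraction: 390 = 13^1 · 30 and 31 = 13^0 · 31. Apply v_p(a/b) = v_p(a) − v_p(b): v_13(390/31) = 1 − 0 = 1.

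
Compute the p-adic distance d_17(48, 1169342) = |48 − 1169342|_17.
d_17(48, 1169342) = 1/83521

Step 1 — x − y = 48 − 1169342 = -1169294. Step 2 — v_17(-1169294) = 4 (factor: -1169294 = −(17^4 · 14); the sign does not affect v_p). Step 3 — |x − y|_17 = 17^{-4} = 1/83521.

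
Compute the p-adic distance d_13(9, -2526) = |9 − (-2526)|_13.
d_13(9, -2526) = 1/169

Step 1 — x − y = 9 − (-2526) = 2535. Step 2 — v_13(2535) = 2 (factor: 2535 = (13^2 · 15); the sign does not affect v_p). Step 3 — |x − y|_13 = 13^{-2} = 1/169.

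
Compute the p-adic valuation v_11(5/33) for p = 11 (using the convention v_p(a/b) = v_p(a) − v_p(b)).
v_11(5/33) = -1

Factor powers of 11 from the numerator and denominator of the reduced fraction: 5 = 11^0 · 5 and 33 = 11^1 · 3. Apply v_p(a/b) = v_p(a) − v_p(b): v_11(5/33) = 0 − 1 = -1.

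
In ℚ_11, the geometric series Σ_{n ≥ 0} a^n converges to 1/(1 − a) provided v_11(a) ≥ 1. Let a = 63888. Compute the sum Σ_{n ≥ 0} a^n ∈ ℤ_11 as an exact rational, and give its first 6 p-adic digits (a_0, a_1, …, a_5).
Σ a^n = 1/(1 − a) = -1/63887;  first 6 digits = (1, 0, 0, 4, 4, 0)

v_11(a) = 3 ≥ 1, so the series converges in ℤ_11 to 1/(1 − a) = 1/(1 − 63888) = -1/63887. Expand this rational in ℤ_11: compute digits iteratively via d_i = x_i mod 11, x_{i+1} = (x_i − d_i)/11. The first 6 digits are (1, 0, 0, 4, 4, 0).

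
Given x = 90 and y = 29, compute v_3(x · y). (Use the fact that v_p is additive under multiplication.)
v_3(2610) = 2

v_p(x) = 2 (factor: 90 = 3^2 · 10); v_p(y) = 0 (factor: 29 = 3^0 · 29). Additivity: v_p(xy) = v_p(x) + v_p(y) = 2 + 0 = 2. (Direct check: xy = 2610 = 3^2 · (290).)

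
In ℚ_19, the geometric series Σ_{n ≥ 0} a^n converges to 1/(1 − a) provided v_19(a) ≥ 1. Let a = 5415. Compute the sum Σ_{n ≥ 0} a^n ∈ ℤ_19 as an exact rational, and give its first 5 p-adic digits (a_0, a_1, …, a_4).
Σ a^n = 1/(1 − a) = -1/5414;  first 5 digits = (1, 0, 15, 0, 16)

v_19(a) = 2 ≥ 1, so the series converges in ℤ_19 to 1/(1 − a) = 1/(1 − 5415) = -1/5414. Expand this rational in ℤ_19: compute digits iteratively via d_i = x_i mod 19, x_{i+1} = (x_i − d_i)/19. The first 5 digits are (1, 0, 15, 0, 16).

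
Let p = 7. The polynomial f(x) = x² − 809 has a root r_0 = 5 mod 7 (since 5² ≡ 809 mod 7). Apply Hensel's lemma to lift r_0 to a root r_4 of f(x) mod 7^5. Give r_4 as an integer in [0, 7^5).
r_4 = 6326 (mod 16807)

Hensel's recurrence: r_{i+1} = r_i − f(r_i)·(f′(r_i))^{-1} mod 7^{i+2}, with f′(x) = 2x. Iterate:
  r_0 = 5 (mod 7)
  r_1 = 5 (mod 49)
  r_2 = 152 (mod 343)
  r_3 = 1524 (mod 2401)
  r_4 = 6326 (mod 16807)
Final: r_4 = 6326, and one checks f(r_4) ≡ 0 mod 7^5.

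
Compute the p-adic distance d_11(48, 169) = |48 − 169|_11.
d_11(48, 169) = 1/121

Step 1 — x − y = 48 − 169 = -121. Step 2 — v_11(-121) = 2 (factor: -121 = −(11^2 · 1); the sign does not affect v_p). Step 3 — |x − y|_11 = 11^{-2} = 1/121.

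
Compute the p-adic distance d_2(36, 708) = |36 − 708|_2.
d_2(36, 708) = 1/32

Step 1 — x − y = 36 − 708 = -672. Step 2 — v_2(-672) = 5 (factor: -672 = −(2^5 · 21); the sign does not affect v_p). Step 3 — |x − y|_2 = 2^{-5} = 1/32.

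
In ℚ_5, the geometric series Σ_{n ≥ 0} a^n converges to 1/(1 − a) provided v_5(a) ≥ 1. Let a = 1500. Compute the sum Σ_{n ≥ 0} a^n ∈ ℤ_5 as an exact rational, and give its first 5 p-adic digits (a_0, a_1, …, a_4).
Σ a^n = 1/(1 − a) = -1/1499;  first 5 digits = (1, 0, 0, 2, 2)

v_5(a) = 3 ≥ 1, so the series converges in ℤ_5 to 1/(1 − a) = 1/(1 − 1500) = -1/1499. Expand this rational in ℤ_5: compute digits iteratively via d_i = x_i mod 5, x_{i+1} = (x_i − d_i)/5. The first 5 digits are (1, 0, 0, 2, 2).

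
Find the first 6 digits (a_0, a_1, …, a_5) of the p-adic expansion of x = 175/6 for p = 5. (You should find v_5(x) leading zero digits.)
(a_0, …, a_5) = (0, 0, 2, 4, 0, 4)

v_5(175/6) = 2, so a_0 = ... = a_1 = 0. Factor out: x = 5^2 · u with u = 7/6 a unit in ℤ_5. Expand u iteratively via a_{v+i} = u_i mod 5, u_{i+1} = (u_i − a_{v+i})/5:
  u_0 = 7/6;  a_2 = 2;  u_1 = (u_0 − 2)/5 = -1/6
  u_1 = -1/6;  a_3 = 4;  u_2 = (u_1 − 4)/5 = -5/6
  u_2 = -5/6;  a_4 = 0;  u_3 = (u_2 − 0)/5 = -1/6
  u_3 = -1/6;  a_5 = 4;  u_4 = (u_3 − 4)/5 = -5/6
Digits: (0, 0, 2, 4, 0, 4).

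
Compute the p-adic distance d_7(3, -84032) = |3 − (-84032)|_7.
d_7(3, -84032) = 1/16807

Step 1 — x − y = 3 − (-84032) = 84035. Step 2 — v_7(84035) = 5 (factor: 84035 = (7^5 · 5); the sign does not affect v_p). Step 3 — |x − y|_7 = 7^{-5} = 1/16807.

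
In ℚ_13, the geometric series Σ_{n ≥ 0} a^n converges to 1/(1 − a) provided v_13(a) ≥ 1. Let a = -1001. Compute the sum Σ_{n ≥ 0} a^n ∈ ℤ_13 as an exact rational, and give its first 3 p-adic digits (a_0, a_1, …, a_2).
Σ a^n = 1/(1 − a) = 1/1002;  first 3 digits = (1, 1, 8)

v_13(a) = 1 ≥ 1, so the series converges in ℤ_13 to 1/(1 − a) = 1/(1 − (-1001)) = 1/1002. Expand this rational in ℤ_13: compute digits iteratively via d_i = x_i mod 13, x_{i+1} = (x_i − d_i)/13. The first 3 digits are (1, 1, 8).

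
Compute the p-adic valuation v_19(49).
v_19(49) = 0

v_19(n) is the largest exponent k such that 19^k divides n. Factor out: 49 = 19^0 · 49. (Sign doesn't affect v_p.) So v_19(49) = 0.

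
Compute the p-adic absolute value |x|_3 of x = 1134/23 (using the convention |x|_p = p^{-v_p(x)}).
|1134/23|_3 = 1/81

Step 1 — compute v_3(x) by factoring powers of 3 out of the numerator and denominator: v_3(1134/23) = 4. Step 2 — apply |x|_p = p^{-v_p(x)} = 3^{-4} = 1/81.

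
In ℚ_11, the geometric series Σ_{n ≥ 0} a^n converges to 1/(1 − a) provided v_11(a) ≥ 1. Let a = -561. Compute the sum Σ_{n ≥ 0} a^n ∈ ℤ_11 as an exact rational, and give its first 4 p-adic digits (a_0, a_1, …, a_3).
Σ a^n = 1/(1 − a) = 1/562;  first 4 digits = (1, 4, 0, 3)

v_11(a) = 1 ≥ 1, so the series converges in ℤ_11 to 1/(1 − a) = 1/(1 − (-561)) = 1/562. Expand this rational in ℤ_11: compute digits iteratively via d_i = x_i mod 11, x_{i+1} = (x_i − d_i)/11. The first 4 digits are (1, 4, 0, 3).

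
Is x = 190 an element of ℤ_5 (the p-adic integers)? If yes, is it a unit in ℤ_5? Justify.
x ∈ ℤ_5 but not a unit; v_5(x) = 1 > 0

ℤ_5 = {x ∈ ℚ_5 : v_5(x) ≥ 0} and ℤ_5^× = {x ∈ ℤ_5 : v_5(x) = 0}. Here v_5(190) = v_5(num) − v_5(den) = 1; compare against these criteria.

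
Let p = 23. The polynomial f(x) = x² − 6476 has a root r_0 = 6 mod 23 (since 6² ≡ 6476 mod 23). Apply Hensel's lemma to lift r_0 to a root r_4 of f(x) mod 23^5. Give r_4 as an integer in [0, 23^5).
r_4 = 1534819 (mod 6436343)

Hensel's recurrence: r_{i+1} = r_i − f(r_i)·(f′(r_i))^{-1} mod 23^{i+2}, with f′(x) = 2x. Iterate:
  r_0 = 6 (mod 23)
  r_1 = 190 (mod 529)
  r_2 = 1777 (mod 12167)
  r_3 = 135614 (mod 279841)
  r_4 = 1534819 (mod 6436343)
Final: r_4 = 1534819, and one checks f(r_4) ≡ 0 mod 23^5.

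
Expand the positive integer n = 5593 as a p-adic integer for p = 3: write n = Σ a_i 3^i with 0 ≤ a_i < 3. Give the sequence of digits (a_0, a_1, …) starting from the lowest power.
(a_0, a_1, …) = (1, 1, 0, 0, 0, 2, 1, 2)

Repeated division by 3 gives the digits low-to-high: 5593 = 1 + 1·3^1 + 2·3^5 + 1·3^6 + 2·3^7. Digit sequence: (1, 1, 0, 0, 0, 2, 1, 2).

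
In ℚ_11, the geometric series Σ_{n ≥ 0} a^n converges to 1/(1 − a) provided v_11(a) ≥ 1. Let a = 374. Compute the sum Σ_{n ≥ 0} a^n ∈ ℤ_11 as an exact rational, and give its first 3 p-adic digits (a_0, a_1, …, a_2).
Σ a^n = 1/(1 − a) = -1/373;  first 3 digits = (1, 1, 4)

v_11(a) = 1 ≥ 1, so the series converges in ℤ_11 to 1/(1 − a) = 1/(1 − 374) = -1/373. Expand this rational in ℤ_11: compute digits iteratively via d_i = x_i mod 11, x_{i+1} = (x_i − d_i)/11. The first 3 digits are (1, 1, 4).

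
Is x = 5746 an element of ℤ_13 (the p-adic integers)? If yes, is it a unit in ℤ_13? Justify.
x ∈ ℤ_13 but not a unit; v_13(x) = 2 > 0

ℤ_13 = {x ∈ ℚ_13 : v_13(x) ≥ 0} and ℤ_13^× = {x ∈ ℤ_13 : v_13(x) = 0}. Here v_13(5746) = v_13(num) − v_13(den) = 2; compare against these criteria.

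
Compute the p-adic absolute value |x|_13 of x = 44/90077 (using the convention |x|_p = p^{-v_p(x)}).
|44/90077|_13 = 2197

Step 1 — compute v_13(x) by factoring powers of 13 out of the numerator and denominator: v_13(44/90077) = -3. Step 2 — apply |x|_p = p^{-v_p(x)} = 13^{3} = 2197.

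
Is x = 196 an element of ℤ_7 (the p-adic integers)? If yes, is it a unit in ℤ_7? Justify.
x ∈ ℤ_7 but not a unit; v_7(x) = 2 > 0

ℤ_7 = {x ∈ ℚ_7 : v_7(x) ≥ 0} and ℤ_7^× = {x ∈ ℤ_7 : v_7(x) = 0}. Here v_7(196) = v_7(num) − v_7(den) = 2; compare against these criteria.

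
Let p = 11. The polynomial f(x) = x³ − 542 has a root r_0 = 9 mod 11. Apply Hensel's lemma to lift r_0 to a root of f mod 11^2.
r_1 = 64 (mod 121)

Hensel: r_{i+1} = r_i − f(r_i)/f′(r_i) mod 11^{i+2}, where f′(x) = 3x². Iterate:
  r_0 = 9 (mod 11)
  r_1 = 64 (mod 121)
Final: r = 64 with f(r) ≡ 0 mod 11^2.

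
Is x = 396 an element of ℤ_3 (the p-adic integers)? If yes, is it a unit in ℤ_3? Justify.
x ∈ ℤ_3 but not a unit; v_3(x) = 2 > 0

ℤ_3 = {x ∈ ℚ_3 : v_3(x) ≥ 0} and ℤ_3^× = {x ∈ ℤ_3 : v_3(x) = 0}. Here v_3(396) = v_3(num) − v_3(den) = 2; compare against these criteria.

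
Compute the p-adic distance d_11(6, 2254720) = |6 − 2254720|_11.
d_11(6, 2254720) = 1/161051

Step 1 — x − y = 6 − 2254720 = -2254714. Step 2 — v_11(-2254714) = 5 (factor: -2254714 = −(11^5 · 14); the sign does not affect v_p). Step 3 — |x − y|_11 = 11^{-5} = 1/161051.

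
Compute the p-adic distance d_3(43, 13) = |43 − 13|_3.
d_3(43, 13) = 1/3

Step 1 — x − y = 43 − 13 = 30. Step 2 — v_3(30) = 1 (factor: 30 = (3^1 · 10); the sign does not affect v_p). Step 3 — |x − y|_3 = 3^{-1} = 1/3.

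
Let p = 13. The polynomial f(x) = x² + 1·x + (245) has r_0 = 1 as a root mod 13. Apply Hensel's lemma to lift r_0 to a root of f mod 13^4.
r_3 = 1158 (mod 28561)

Hensel: r_{i+1} = r_i − f(r_i)·(f′(r_i))^{-1} mod 13^{i+2}, f′(x) = 2x + 1. Iterate:
  r_0 = 1 (mod 13)
  r_1 = 144 (mod 169)
  r_2 = 1158 (mod 2197)
  r_3 = 1158 (mod 28561)
Final: r = 1158 satisfies f(r) ≡ 0 mod 13^4.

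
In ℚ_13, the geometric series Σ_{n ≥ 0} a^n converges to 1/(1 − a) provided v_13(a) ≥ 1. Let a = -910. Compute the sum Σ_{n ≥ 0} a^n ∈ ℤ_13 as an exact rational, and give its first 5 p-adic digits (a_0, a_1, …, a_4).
Σ a^n = 1/(1 − a) = 1/911;  first 5 digits = (1, 8, 6, 4, 9)

v_13(a) = 1 ≥ 1, so the series converges in ℤ_13 to 1/(1 − a) = 1/(1 − (-910)) = 1/911. Expand this rational in ℤ_13: compute digits iteratively via d_i = x_i mod 13, x_{i+1} = (x_i − d_i)/13. The first 5 digits are (1, 8, 6, 4, 9).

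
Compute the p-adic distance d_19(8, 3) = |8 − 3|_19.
d_19(8, 3) = 1

Step 1 — x − y = 8 − 3 = 5. Step 2 — v_19(5) = 0 (factor: 5 = (19^0 · 5); the sign does not affect v_p). Step 3 — |x − y|_19 = 19^{0} = 1.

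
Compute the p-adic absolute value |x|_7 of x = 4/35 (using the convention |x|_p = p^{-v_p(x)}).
|4/35|_7 = 7

Step 1 — compute v_7(x) by factoring powers of 7 out of the numerator and denominator: v_7(4/35) = -1. Step 2 — apply |x|_p = p^{-v_p(x)} = 7^{1} = 7.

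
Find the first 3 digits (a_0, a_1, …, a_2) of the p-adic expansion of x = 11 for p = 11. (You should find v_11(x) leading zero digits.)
(a_0, …, a_2) = (0, 1, 0)

v_11(11) = 1, so a_0 = ... = a_0 = 0. Factor out: x = 11^1 · u with u = 1 a unit in ℤ_11. Expand u iteratively via a_{v+i} = u_i mod 11, u_{i+1} = (u_i − a_{v+i})/11:
  u_0 = 1;  a_1 = 1;  u_1 = (u_0 − 1)/11 = 0
  u_1 = 0;  a_2 = 0;  u_2 = (u_1 − 0)/11 = 0
Digits: (0, 1, 0).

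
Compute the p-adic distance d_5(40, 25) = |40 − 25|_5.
d_5(40, 25) = 1/5

Step 1 — x − y = 40 − 25 = 15. Step 2 — v_5(15) = 1 (factor: 15 = (5^1 · 3); the sign does not affect v_p). Step 3 — |x − y|_5 = 5^{-1} = 1/5.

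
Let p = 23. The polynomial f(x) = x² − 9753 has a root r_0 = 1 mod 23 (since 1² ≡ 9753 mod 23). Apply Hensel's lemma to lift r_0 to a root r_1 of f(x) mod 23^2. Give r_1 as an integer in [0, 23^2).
r_1 = 116 (mod 529)

Hensel's recurrence: r_{i+1} = r_i − f(r_i)·(f′(r_i))^{-1} mod 23^{i+2}, with f′(x) = 2x. Iterate:
  r_0 = 1 (mod 23)
  r_1 = 116 (mod 529)
Final: r_1 = 116, and one checks f(r_1) ≡ 0 mod 23^2.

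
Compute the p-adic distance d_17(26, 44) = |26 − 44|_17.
d_17(26, 44) = 1

Step 1 — x − y = 26 − 44 = -18. Step 2 — v_17(-18) = 0 (factor: -18 = −(17^0 · 18); the sign does not affect v_p). Step 3 — |x − y|_17 = 17^{0} = 1.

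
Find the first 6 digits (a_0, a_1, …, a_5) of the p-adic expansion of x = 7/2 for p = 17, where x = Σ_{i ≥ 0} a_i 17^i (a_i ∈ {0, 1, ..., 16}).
(a_0, …, a_5) = (12, 8, 8, 8, 8, 8)

v_17(7/2) = 0 (numerator and denominator both coprime to 17), so x ∈ ℤ_17^×. Compute digits iteratively via a_i = x_i mod 17, x_{i+1} = (x_i − a_i)/17, with x_0 = x:
  x_0 = 7/2;  a_0 = 12;  x_1 = (x_0 − 12)/17 = -1/2
  x_1 = -1/2;  a_1 = 8;  x_2 = (x_1 − 8)/17 = -1/2
  x_2 = -1/2;  a_2 = 8;  x_3 = (x_2 − 8)/17 = -1/2
  x_3 = -1/2;  a_3 = 8;  x_4 = (x_3 − 8)/17 = -1/2
  x_4 = -1/2;  a_4 = 8;  x_5 = (x_4 − 8)/17 = -1/2
  x_5 = -1/2;  a_5 = 8;  x_6 = (x_5 − 8)/17 = -1/2
Digits: (12, 8, 8, 8, 8, 8).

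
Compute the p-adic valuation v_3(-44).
v_3(-44) = 0

v_3(n) is the largest exponent k such that 3^k divides n. Factor out: -44 = -3^0 · 44. (Sign doesn't affect v_p.) So v_3(-44) = 0.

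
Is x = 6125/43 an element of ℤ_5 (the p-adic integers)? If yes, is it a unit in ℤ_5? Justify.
x ∈ ℤ_5 but not a unit; v_5(x) = 3 > 0

ℤ_5 = {x ∈ ℚ_5 : v_5(x) ≥ 0} and ℤ_5^× = {x ∈ ℤ_5 : v_5(x) = 0}. Here v_5(6125/43) = v_5(num) − v_5(den) = 3; compare against these criteria.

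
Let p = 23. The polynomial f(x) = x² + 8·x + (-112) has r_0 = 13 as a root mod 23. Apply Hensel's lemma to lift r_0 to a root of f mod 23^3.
r_2 = 10915 (mod 12167)

Hensel: r_{i+1} = r_i − f(r_i)·(f′(r_i))^{-1} mod 23^{i+2}, f′(x) = 2x + 8. Iterate:
  r_0 = 13 (mod 23)
  r_1 = 335 (mod 529)
  r_2 = 10915 (mod 12167)
Final: r = 10915 satisfies f(r) ≡ 0 mod 23^3.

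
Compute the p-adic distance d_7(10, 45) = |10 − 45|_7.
d_7(10, 45) = 1/7

Step 1 — x − y = 10 − 45 = -35. Step 2 — v_7(-35) = 1 (factor: -35 = −(7^1 · 5); the sign does not affect v_p). Step 3 — |x − y|_7 = 7^{-1} = 1/7.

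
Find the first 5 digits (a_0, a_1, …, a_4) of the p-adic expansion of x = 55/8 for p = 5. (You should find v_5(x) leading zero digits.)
(a_0, …, a_4) = (0, 2, 3, 0, 3)

v_5(55/8) = 1, so a_0 = ... = a_0 = 0. Factor out: x = 5^1 · u with u = 11/8 a unit in ℤ_5. Expand u iteratively via a_{v+i} = u_i mod 5, u_{i+1} = (u_i − a_{v+i})/5:
  u_0 = 11/8;  a_1 = 2;  u_1 = (u_0 − 2)/5 = -1/8
  u_1 = -1/8;  a_2 = 3;  u_2 = (u_1 − 3)/5 = -5/8
  u_2 = -5/8;  a_3 = 0;  u_3 = (u_2 − 0)/5 = -1/8
  u_3 = -1/8;  a_4 = 3;  u_4 = (u_3 − 3)/5 = -5/8
Digits: (0, 2, 3, 0, 3).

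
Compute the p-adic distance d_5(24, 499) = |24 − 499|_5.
d_5(24, 499) = 1/25

Step 1 — x − y = 24 − 499 = -475. Step 2 — v_5(-475) = 2 (factor: -475 = −(5^2 · 19); the sign does not affect v_p). Step 3 — |x − y|_5 = 5^{-2} = 1/25.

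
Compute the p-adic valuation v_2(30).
v_2(30) = 1

v_2(n) is the largest exponent k such that 2^k divides n. Factor out: 30 = 2^1 · 15. (Sign doesn't affect v_p.) So v_2(30) = 1.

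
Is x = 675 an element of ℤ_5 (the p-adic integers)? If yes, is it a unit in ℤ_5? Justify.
x ∈ ℤ_5 but not a unit; v_5(x) = 2 > 0

ℤ_5 = {x ∈ ℚ_5 : v_5(x) ≥ 0} and ℤ_5^× = {x ∈ ℤ_5 : v_5(x) = 0}. Here v_5(675) = v_5(num) − v_5(den) = 2; compare against these criteria.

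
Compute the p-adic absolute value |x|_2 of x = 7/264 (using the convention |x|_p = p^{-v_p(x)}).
|7/264|_2 = 8

Step 1 — compute v_2(x) by factoring powers of 2 out of the numerator and denominator: v_2(7/264) = -3. Step 2 — apply |x|_p = p^{-v_p(x)} = 2^{3} = 8.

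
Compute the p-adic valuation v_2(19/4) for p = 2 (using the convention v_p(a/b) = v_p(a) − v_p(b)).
v_2(19/4) = -2

Factor powers of 2 from the numerator and denominator of the reduced fraction: 19 = 2^0 · 19 and 4 = 2^2 · 1. Apply v_p(a/b) = v_p(a) − v_p(b): v_2(19/4) = 0 − 2 = -2.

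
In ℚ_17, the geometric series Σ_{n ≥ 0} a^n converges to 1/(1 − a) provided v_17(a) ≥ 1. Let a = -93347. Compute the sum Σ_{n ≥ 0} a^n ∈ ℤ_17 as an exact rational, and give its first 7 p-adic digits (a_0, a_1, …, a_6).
Σ a^n = 1/(1 − a) = 1/93348;  first 7 digits = (1, 0, 0, 15, 15, 16, 3)

v_17(a) = 3 ≥ 1, so the series converges in ℤ_17 to 1/(1 − a) = 1/(1 − (-93347)) = 1/93348. Expand this rational in ℤ_17: compute digits iteratively via d_i = x_i mod 17, x_{i+1} = (x_i − d_i)/17. The first 7 digits are (1, 0, 0, 15, 15, 16, 3).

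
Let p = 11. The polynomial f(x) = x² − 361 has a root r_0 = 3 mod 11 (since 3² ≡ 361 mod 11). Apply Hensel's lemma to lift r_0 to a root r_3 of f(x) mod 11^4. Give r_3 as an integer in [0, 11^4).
r_3 = 14622 (mod 14641)

Hensel's recurrence: r_{i+1} = r_i − f(r_i)·(f′(r_i))^{-1} mod 11^{i+2}, with f′(x) = 2x. Iterate:
  r_0 = 3 (mod 11)
  r_1 = 102 (mod 121)
  r_2 = 1312 (mod 1331)
  r_3 = 14622 (mod 14641)
Final: r_3 = 14622, and one checks f(r_3) ≡ 0 mod 11^4.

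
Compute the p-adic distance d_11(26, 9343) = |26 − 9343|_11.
d_11(26, 9343) = 1/1331

Step 1 — x − y = 26 − 9343 = -9317. Step 2 — v_11(-9317) = 3 (factor: -9317 = −(11^3 · 7); the sign does not affect v_p). Step 3 — |x − y|_11 = 11^{-3} = 1/1331.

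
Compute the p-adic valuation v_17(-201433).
v_17(-201433) = 3

v_17(n) is the largest exponent k such that 17^k divides n. Factor out: -201433 = -17^3 · 41. (Sign doesn't affect v_p.) So v_17(-201433) = 3.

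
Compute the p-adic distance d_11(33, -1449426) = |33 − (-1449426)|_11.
d_11(33, -1449426) = 1/161051

Step 1 — x − y = 33 − (-1449426) = 1449459. Step 2 — v_11(1449459) = 5 (factor: 1449459 = (11^5 · 9); the sign does not affect v_p). Step 3 — |x − y|_11 = 11^{-5} = 1/161051.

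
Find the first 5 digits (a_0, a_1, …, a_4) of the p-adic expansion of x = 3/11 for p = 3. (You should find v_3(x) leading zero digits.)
(a_0, …, a_4) = (0, 2, 1, 0, 2)

v_3(3/11) = 1, so a_0 = ... = a_0 = 0. Factor out: x = 3^1 · u with u = 1/11 a unit in ℤ_3. Expand u iteratively via a_{v+i} = u_i mod 3, u_{i+1} = (u_i − a_{v+i})/3:
  u_0 = 1/11;  a_1 = 2;  u_1 = (u_0 − 2)/3 = -7/11
  u_1 = -7/11;  a_2 = 1;  u_2 = (u_1 − 1)/3 = -6/11
  u_2 = -6/11;  a_3 = 0;  u_3 = (u_2 − 0)/3 = -2/11
  u_3 = -2/11;  a_4 = 2;  u_4 = (u_3 − 2)/3 = -8/11
Digits: (0, 2, 1, 0, 2).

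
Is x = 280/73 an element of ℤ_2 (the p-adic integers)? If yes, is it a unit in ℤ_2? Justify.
x ∈ ℤ_2 but not a unit; v_2(x) = 3 > 0

ℤ_2 = {x ∈ ℚ_2 : v_2(x) ≥ 0} and ℤ_2^× = {x ∈ ℤ_2 : v_2(x) = 0}. Here v_2(280/73) = v_2(num) − v_2(den) = 3; compare against these criteria.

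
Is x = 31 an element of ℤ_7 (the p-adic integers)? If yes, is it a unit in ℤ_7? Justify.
x ∈ ℤ_7^× (unit); v_7(x) = 0

ℤ_7 = {x ∈ ℚ_7 : v_7(x) ≥ 0} and ℤ_7^× = {x ∈ ℤ_7 : v_7(x) = 0}. Here v_7(31) = v_7(num) − v_7(den) = 0; compare against these criteria.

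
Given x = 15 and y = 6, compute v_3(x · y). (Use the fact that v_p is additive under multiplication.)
v_3(90) = 2

v_p(x) = 1 (factor: 15 = 3^1 · 5); v_p(y) = 1 (factor: 6 = 3^1 · 2). Additivity: v_p(xy) = v_p(x) + v_p(y) = 1 + 1 = 2. (Direct check: xy = 90 = 3^2 · (10).)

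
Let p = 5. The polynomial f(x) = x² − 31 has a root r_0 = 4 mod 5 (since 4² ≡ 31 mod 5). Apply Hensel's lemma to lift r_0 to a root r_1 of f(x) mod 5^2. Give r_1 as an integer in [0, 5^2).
r_1 = 9 (mod 25)

Hensel's recurrence: r_{i+1} = r_i − f(r_i)·(f′(r_i))^{-1} mod 5^{i+2}, with f′(x) = 2x. Iterate:
  r_0 = 4 (mod 5)
  r_1 = 9 (mod 25)
Final: r_1 = 9, and one checks f(r_1) ≡ 0 mod 5^2.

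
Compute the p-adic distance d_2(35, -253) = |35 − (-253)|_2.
d_2(35, -253) = 1/32

Step 1 — x − y = 35 − (-253) = 288. Step 2 — v_2(288) = 5 (factor: 288 = (2^5 · 9); the sign does not affect v_p). Step 3 — |x − y|_2 = 2^{-5} = 1/32.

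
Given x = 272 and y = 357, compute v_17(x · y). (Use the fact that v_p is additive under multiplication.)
v_17(97104) = 2

v_p(x) = 1 (factor: 272 = 17^1 · 16); v_p(y) = 1 (factor: 357 = 17^1 · 21). Additivity: v_p(xy) = v_p(x) + v_p(y) = 1 + 1 = 2. (Direct check: xy = 97104 = 17^2 · (336).)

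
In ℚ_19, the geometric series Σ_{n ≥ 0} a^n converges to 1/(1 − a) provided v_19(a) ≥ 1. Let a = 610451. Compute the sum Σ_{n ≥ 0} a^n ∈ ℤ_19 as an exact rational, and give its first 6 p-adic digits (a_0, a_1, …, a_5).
Σ a^n = 1/(1 − a) = -1/610450;  first 6 digits = (1, 0, 0, 13, 4, 0)

v_19(a) = 3 ≥ 1, so the series converges in ℤ_19 to 1/(1 − a) = 1/(1 − 610451) = -1/610450. Expand this rational in ℤ_19: compute digits iteratively via d_i = x_i mod 19, x_{i+1} = (x_i − d_i)/19. The first 6 digits are (1, 0, 0, 13, 4, 0).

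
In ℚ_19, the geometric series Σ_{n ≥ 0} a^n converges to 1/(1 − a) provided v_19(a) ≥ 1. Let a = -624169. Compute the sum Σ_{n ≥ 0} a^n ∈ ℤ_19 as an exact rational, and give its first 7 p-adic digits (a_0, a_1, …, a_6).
Σ a^n = 1/(1 − a) = 1/624170;  first 7 digits = (1, 0, 0, 4, 14, 18, 15)

v_19(a) = 3 ≥ 1, so the series converges in ℤ_19 to 1/(1 − a) = 1/(1 − (-624169)) = 1/624170. Expand this rational in ℤ_19: compute digits iteratively via d_i = x_i mod 19, x_{i+1} = (x_i − d_i)/19. The first 7 digits are (1, 0, 0, 4, 14, 18, 15).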